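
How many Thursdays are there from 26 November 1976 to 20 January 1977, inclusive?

26 November 1976 is a Friday.
From 26 November 1976 to 20 January 1977 is 56 days inclusive.
56 = 7 × 8, so the span is exactly 8 full weeks.
Each full week contributes one Thursday: 8 so far.

8 Thursdays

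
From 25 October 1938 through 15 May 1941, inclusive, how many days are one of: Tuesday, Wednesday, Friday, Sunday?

534

25 October 1938 is a Tuesday.
The range spans 934 days (inclusive of both endpoints).
934 = 7 × 133 + 3, so there are 133 full weeks plus 3 extra days.
Each full week contributes 4 days from the set (Tue, Wed, Fri, Sun): 133 × 4 = 532.
The 3 extra days are Tue, Wed, Thu — 2 of them qualify.
Total: 532 + 2 = 534.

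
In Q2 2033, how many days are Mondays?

1 April 2033 is a Friday.
The range spans 91 days (inclusive of both endpoints).
91 = 7 × 13, so the span is exactly 13 full weeks.
Each full week contributes one Monday: 13 so far.
Total: 13.

13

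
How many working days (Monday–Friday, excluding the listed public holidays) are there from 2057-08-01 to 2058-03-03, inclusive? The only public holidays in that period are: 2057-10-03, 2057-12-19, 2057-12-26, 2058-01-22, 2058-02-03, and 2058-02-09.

2057-08-01 is a Wednesday.
The range spans 215 days (inclusive of both endpoints).
215 = 7 × 30 + 5, so there are 30 full weeks plus 5 extra days.
Each full week contributes 5 weekdays (Mon–Fri): 30 × 5 = 150.
The 5 extra days are Wednesday, Thursday, Friday, Saturday, Sunday — 3 of them qualify.
Total: 150 + 3 = 153.
Holidays: 2057-10-03 (Wed); 2057-12-19 (Wed); 2057-12-26 (Wed); 2058-01-22 (Tue); 2058-02-03 (Sun); 2058-02-09 (Sat).
4 of the 6 holidays fall on weekdays; the rest are weekends and were already excluded.
Business days: 153 − 4 = 149.

149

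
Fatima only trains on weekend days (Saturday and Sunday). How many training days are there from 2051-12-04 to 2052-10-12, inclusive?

89

2051-12-04 is a Monday.
The range spans 314 days (inclusive of both endpoints).
314 = 7 × 44 + 6, so there are 44 full weeks plus 6 extra days.
Each full week contributes 2 weekend days (Sat, Sun): 44 × 2 = 88.
The 6 extra days are Mon, Tue, Wed, Thu, Fri, Sat — 1 of them qualifies.
Total: 88 + 1 = 89.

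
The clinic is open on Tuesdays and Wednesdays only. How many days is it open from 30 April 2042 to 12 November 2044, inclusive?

265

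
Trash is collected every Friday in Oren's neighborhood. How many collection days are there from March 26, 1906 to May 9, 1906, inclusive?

6

March 26, 1906 is a Monday.
From March 26, 1906 to May 9, 1906 is 45 days inclusive.
45 = 7 × 6 + 3, so there are 6 full weeks plus 3 extra days.
Each full week contributes one Friday: 6 so far.
The 3 extra days are Mon, Tue, Wed — none qualify.
Total: 6 + 0 = 6.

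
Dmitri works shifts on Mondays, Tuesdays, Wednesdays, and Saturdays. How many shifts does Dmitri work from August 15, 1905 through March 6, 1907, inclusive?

August 15, 1905 is a Tuesday.
From August 15, 1905 to March 6, 1907 is 569 days inclusive.
569 = 7 × 81 + 2, so there are 81 full weeks plus 2 extra days.
Each full week contributes 4 days from the set (Mon, Tue, Wed, Sat): 81 × 4 = 324.
The 2 extra days are Tue, Wed — 2 of them qualify.
Total: 324 + 2 = 326.

326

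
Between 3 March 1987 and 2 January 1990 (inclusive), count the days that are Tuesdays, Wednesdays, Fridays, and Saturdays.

593

3 March 1987 is a Tuesday.
The range spans 1037 days (inclusive of both endpoints).
1037 = 7 × 148 + 1, so there are 148 full weeks plus 1 extra day.
Each full week contributes 4 days from the set (Tue, Wed, Fri, Sat): 148 × 4 = 592.
The 1 extra day is Tuesday — 1 of them qualifies.
Total: 592 + 1 = 593.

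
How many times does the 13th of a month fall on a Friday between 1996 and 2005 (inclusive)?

16

Friday-the-13ths by year:
1996: Sep, Dec
1997: Jun
1998: Feb, Mar, Nov
1999: Aug
2000: Oct
2001: Apr, Jul
2002: Sep, Dec
2003: Jun
2004: Feb, Aug
2005: May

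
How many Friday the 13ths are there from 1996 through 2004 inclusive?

15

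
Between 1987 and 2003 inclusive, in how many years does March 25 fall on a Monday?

3

Day of week of March 25 in each year:
1987: Wed, 1988: Fri, 1989: Sat, 1990: Sun, 1991: Mon ✓, 1992: Wed, 1993: Thu, 1994: Fri, 1995: Sat, 1996: Mon ✓, 1997: Tue, 1998: Wed, 1999: Thu, 2000: Sat, 2001: Sun, 2002: Mon ✓, 2003: Tue
Mondays: 1991, 1996, 2002.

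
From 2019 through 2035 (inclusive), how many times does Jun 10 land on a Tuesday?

2

Day of week of June 10 in each year:
2019: Mon, 2020: Wed, 2021: Thu, 2022: Fri, 2023: Sat, 2024: Mon, 2025: Tue ✓, 2026: Wed, 2027: Thu, 2028: Sat, 2029: Sun, 2030: Mon, 2031: Tue ✓, 2032: Thu, 2033: Fri, 2034: Sat, 2035: Sun
Tuesdays: 2025, 2031.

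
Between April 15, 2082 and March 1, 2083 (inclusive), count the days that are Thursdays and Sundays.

92

April 15, 2082 is a Wednesday.
That's 321 days from start to end, counting both.
321 = 7 × 45 + 6, so there are 45 full weeks plus 6 extra days.
Each full week contributes 2 days from the set (Thu, Sun): 45 × 2 = 90.
The 6 extra days are Wed, Thu, Fri, Sat, Sun, Mon — 2 of them qualify.
Total: 90 + 2 = 92.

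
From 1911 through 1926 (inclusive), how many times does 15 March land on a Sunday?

2

Day of week of March 15 in each year:
1911: Wed, 1912: Fri, 1913: Sat, 1914: Sun ✓, 1915: Mon, 1916: Wed, 1917: Thu, 1918: Fri, 1919: Sat, 1920: Mon, 1921: Tue, 1922: Wed, 1923: Thu, 1924: Sat, 1925: Sun ✓, 1926: Mon
Sundays: 1914, 1925.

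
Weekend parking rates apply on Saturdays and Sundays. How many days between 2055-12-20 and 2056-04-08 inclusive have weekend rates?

31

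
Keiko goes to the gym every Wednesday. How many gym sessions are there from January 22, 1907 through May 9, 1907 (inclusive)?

16 Wednesdays

January 22, 1907 is a Tuesday.
That's 108 days from start to end, counting both.
108 = 7 × 15 + 3, so there are 15 full weeks plus 3 extra days.
Each full week contributes one Wednesday: 15 so far.
The 3 extra days are Tuesday, Wednesday, Thursday — 1 of them qualifies.
Total: 15 + 1 = 16.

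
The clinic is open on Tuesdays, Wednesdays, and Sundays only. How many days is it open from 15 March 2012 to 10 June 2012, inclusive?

37

15 March 2012 is a Thursday.
The range spans 88 days (inclusive of both endpoints).
88 = 7 × 12 + 4, so there are 12 full weeks plus 4 extra days.
Each full week contributes 3 days from the set (Tue, Wed, Sun): 12 × 3 = 36.
The 4 extra days are Thu, Fri, Sat, Sun — 1 of them qualifies.
Total: 36 + 1 = 37.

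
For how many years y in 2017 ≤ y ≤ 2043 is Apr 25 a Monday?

Day of week of April 25 in each year:
2017: Tue, 2018: Wed, 2019: Thu, 2020: Sat, 2021: Sun, 2022: Mon ✓, 2023: Tue, 2024: Thu, 2025: Fri, 2026: Sat, 2027: Sun, 2028: Tue, 2029: Wed, 2030: Thu, 2031: Fri, 2032: Sun, 2033: Mon ✓, 2034: Tue, 2035: Wed, 2036: Fri, 2037: Sat, 2038: Sun, 2039: Mon ✓, 2040: Wed, 2041: Thu, 2042: Fri, 2043: Sat
Mondays: 2022, 2033, 2039.

3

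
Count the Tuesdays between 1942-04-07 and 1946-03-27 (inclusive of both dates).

208 Tuesdays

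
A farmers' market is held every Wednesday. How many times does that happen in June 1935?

1935-06-01 is a Saturday.
The range spans 30 days (inclusive of both endpoints).
30 = 7 × 4 + 2, so there are 4 full weeks plus 2 extra days.
Each full week contributes one Wednesday: 4 so far.
The 2 extra days are Saturday, Sunday — none qualify.
Total: 4 + 0 = 4.

4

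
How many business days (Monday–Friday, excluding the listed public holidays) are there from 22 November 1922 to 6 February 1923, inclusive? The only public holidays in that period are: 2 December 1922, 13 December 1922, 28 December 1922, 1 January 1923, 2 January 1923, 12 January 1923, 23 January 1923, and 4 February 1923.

22 November 1922 is a Wednesday.
That's 77 days from start to end, counting both.
77 = 7 × 11, so the span is exactly 11 full weeks.
Each full week contributes 5 weekdays (Mon–Fri): 11 × 5 = 55.
Total: 55.
Holidays: 2 December 1922 (Sat); 13 December 1922 (Wed); 28 December 1922 (Thu); 1 January 1923 (Mon); 2 January 1923 (Tue); 12 January 1923 (Fri); 23 January 1923 (Tue); 4 February 1923 (Sun).
6 of the 8 holidays fall on weekdays; the rest are weekends and were already excluded.
Business days: 55 − 6 = 49.

49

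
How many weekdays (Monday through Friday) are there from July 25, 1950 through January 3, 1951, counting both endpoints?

117

July 25, 1950 is a Tuesday.
That's 163 days from start to end, counting both.
163 = 7 × 23 + 2, so there are 23 full weeks plus 2 extra days.
Each full week contributes 5 weekdays (Mon–Fri): 23 × 5 = 115.
The 2 extra days are Tue, Wed — 2 of them qualify.
Total: 115 + 2 = 117.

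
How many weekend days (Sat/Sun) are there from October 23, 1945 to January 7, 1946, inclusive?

October 23, 1945 is a Tuesday.
The range spans 77 days (inclusive of both endpoints).
77 = 7 × 11, so the span is exactly 11 full weeks.
Each full week contributes 2 weekend days (Sat, Sun): 11 × 2 = 22.

22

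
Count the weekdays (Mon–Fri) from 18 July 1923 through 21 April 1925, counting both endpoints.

18 July 1923 is a Wednesday.
From 18 July 1923 to 21 April 1925 is 644 days inclusive.
644 = 7 × 92, so the span is exactly 92 full weeks.
Each full week contributes 5 weekdays (Mon–Fri): 92 × 5 = 460.
Total: 460.

460 weekdays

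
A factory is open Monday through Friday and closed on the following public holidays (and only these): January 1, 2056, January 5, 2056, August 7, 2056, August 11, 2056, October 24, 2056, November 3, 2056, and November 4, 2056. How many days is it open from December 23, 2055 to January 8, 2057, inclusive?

December 23, 2055 is a Thursday.
That's 383 days from start to end, counting both.
383 = 7 × 54 + 5, so there are 54 full weeks plus 5 extra days.
Each full week contributes 5 weekdays (Mon–Fri): 54 × 5 = 270.
The 5 extra days are Thu, Fri, Sat, Sun, Mon — 3 of them qualify.
Total: 270 + 3 = 273.
Holidays: January 1, 2056 (Sat); January 5, 2056 (Wed); August 7, 2056 (Mon); August 11, 2056 (Fri); October 24, 2056 (Tue); November 3, 2056 (Fri); November 4, 2056 (Sat).
5 of the 7 holidays fall on weekdays; the rest are weekends and were already excluded.
Business days: 273 − 5 = 268.

268 working days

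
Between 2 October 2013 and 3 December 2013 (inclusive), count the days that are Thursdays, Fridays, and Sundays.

27

2 October 2013 is a Wednesday.
From 2 October 2013 to 3 December 2013 is 63 days inclusive.
63 = 7 × 9, so the span is exactly 9 full weeks.
Each full week contributes 3 days from the set (Thu, Fri, Sun): 9 × 3 = 27.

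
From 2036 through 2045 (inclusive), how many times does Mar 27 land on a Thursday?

Day of week of March 27 in each year:
2036: Thu ✓, 2037: Fri, 2038: Sat, 2039: Sun, 2040: Tue, 2041: Wed, 2042: Thu ✓, 2043: Fri, 2044: Sun, 2045: Mon
Thursdays: 2036, 2042.

2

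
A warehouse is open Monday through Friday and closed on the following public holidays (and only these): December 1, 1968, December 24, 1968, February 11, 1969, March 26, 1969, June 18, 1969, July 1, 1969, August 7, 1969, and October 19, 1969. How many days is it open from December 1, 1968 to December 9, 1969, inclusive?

261

December 1, 1968 is a Sunday.
That's 374 days from start to end, counting both.
374 = 7 × 53 + 3, so there are 53 full weeks plus 3 extra days.
Each full week contributes 5 weekdays (Mon–Fri): 53 × 5 = 265.
The 3 extra days are Sunday, Monday, Tuesday — 2 of them qualify.
Total: 265 + 2 = 267.
Holidays: December 1, 1968 (Sun); December 24, 1968 (Tue); February 11, 1969 (Tue); March 26, 1969 (Wed); June 18, 1969 (Wed); July 1, 1969 (Tue); August 7, 1969 (Thu); October 19, 1969 (Sun).
6 of the 8 holidays fall on weekdays; the rest are weekends and were already excluded.
Business days: 267 − 6 = 261.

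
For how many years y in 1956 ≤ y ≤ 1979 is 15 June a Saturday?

4

Day of week of June 15 in each year:
1956: Fri, 1957: Sat ✓, 1958: Sun, 1959: Mon, 1960: Wed, 1961: Thu, 1962: Fri, 1963: Sat ✓, 1964: Mon, 1965: Tue, 1966: Wed, 1967: Thu, 1968: Sat ✓, 1969: Sun, 1970: Mon, 1971: Tue, 1972: Thu, 1973: Fri, 1974: Sat ✓, 1975: Sun, 1976: Tue, 1977: Wed, 1978: Thu, 1979: Fri
Saturdays: 1957, 1963, 1968, 1974.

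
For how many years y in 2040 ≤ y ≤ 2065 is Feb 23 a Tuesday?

3

Day of week of February 23 in each year:
2040: Thu, 2041: Sat, 2042: Sun, 2043: Mon, 2044: Tue ✓, 2045: Thu, 2046: Fri, 2047: Sat, 2048: Sun, 2049: Tue ✓, 2050: Wed, 2051: Thu, 2052: Fri, 2053: Sun, 2054: Mon, 2055: Tue ✓, 2056: Wed, 2057: Fri, 2058: Sat, 2059: Sun, 2060: Mon, 2061: Wed, 2062: Thu, 2063: Fri, 2064: Sat, 2065: Mon
Tuesdays: 2044, 2049, 2055.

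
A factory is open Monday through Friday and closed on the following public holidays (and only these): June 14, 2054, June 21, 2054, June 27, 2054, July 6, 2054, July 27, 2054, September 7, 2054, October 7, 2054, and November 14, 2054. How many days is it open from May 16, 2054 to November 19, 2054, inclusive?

130 working days

May 16, 2054 is a Saturday.
That's 188 days from start to end, counting both.
188 = 7 × 26 + 6, so there are 26 full weeks plus 6 extra days.
Each full week contributes 5 weekdays (Mon–Fri): 26 × 5 = 130.
The 6 extra days are Saturday, Sunday, Monday, Tuesday, Wednesday, Thursday — 4 of them qualify.
Total: 130 + 4 = 134.
Holidays: June 14, 2054 (Sun); June 21, 2054 (Sun); June 27, 2054 (Sat); July 6, 2054 (Mon); July 27, 2054 (Mon); September 7, 2054 (Mon); October 7, 2054 (Wed); November 14, 2054 (Sat).
4 of the 8 holidays fall on weekdays; the rest are weekends and were already excluded.
Business days: 134 − 4 = 130.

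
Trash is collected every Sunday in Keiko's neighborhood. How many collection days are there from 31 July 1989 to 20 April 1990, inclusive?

31 July 1989 is a Monday.
That's 264 days from start to end, counting both.
264 = 7 × 37 + 5, so there are 37 full weeks plus 5 extra days.
Each full week contributes one Sunday: 37 so far.
The 5 extra days are Monday, Tuesday, Wednesday, Thursday, Friday — none qualify.
Total: 37 + 0 = 37.

37 Sundays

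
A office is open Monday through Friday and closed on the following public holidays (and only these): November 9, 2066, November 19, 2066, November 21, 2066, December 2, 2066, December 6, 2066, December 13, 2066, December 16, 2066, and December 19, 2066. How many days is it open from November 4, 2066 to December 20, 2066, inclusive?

November 4, 2066 is a Thursday.
From November 4, 2066 to December 20, 2066 is 47 days inclusive.
47 = 7 × 6 + 5, so there are 6 full weeks plus 5 extra days.
Each full week contributes 5 weekdays (Mon–Fri): 6 × 5 = 30.
The 5 extra days are Thursday, Friday, Saturday, Sunday, Monday — 3 of them qualify.
Total: 30 + 3 = 33.
Holidays: November 9, 2066 (Tue); November 19, 2066 (Fri); November 21, 2066 (Sun); December 2, 2066 (Thu); December 6, 2066 (Mon); December 13, 2066 (Mon); December 16, 2066 (Thu); December 19, 2066 (Sun).
6 of the 8 holidays fall on weekdays; the rest are weekends and were already excluded.
Business days: 33 − 6 = 27.

27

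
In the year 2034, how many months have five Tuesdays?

4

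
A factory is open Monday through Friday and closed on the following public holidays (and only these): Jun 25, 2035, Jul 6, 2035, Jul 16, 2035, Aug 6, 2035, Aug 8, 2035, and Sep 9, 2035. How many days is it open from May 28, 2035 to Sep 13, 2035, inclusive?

74

May 28, 2035 is a Monday.
That's 109 days from start to end, counting both.
109 = 7 × 15 + 4, so there are 15 full weeks plus 4 extra days.
Each full week contributes 5 weekdays (Mon–Fri): 15 × 5 = 75.
The 4 extra days are Monday, Tuesday, Wednesday, Thursday — 4 of them qualify.
Total: 75 + 4 = 79.
Holidays: Jun 25, 2035 (Mon); Jul 6, 2035 (Fri); Jul 16, 2035 (Mon); Aug 6, 2035 (Mon); Aug 8, 2035 (Wed); Sep 9, 2035 (Sun).
5 of the 6 holidays fall on weekdays; the rest are weekends and were already excluded.
Business days: 79 − 5 = 74.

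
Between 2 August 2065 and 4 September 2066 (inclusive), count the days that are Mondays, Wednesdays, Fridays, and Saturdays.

228

2 August 2065 is a Sunday.
From 2 August 2065 to 4 September 2066 is 399 days inclusive.
399 = 7 × 57, so the span is exactly 57 full weeks.
Each full week contributes 4 days from the set (Mon, Wed, Fri, Sat): 57 × 4 = 228.
Total: 228.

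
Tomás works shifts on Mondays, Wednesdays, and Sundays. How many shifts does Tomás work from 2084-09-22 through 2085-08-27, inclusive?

2084-09-22 is a Friday.
The range spans 340 days (inclusive of both endpoints).
340 = 7 × 48 + 4, so there are 48 full weeks plus 4 extra days.
Each full week contributes 3 days from the set (Mon, Wed, Sun): 48 × 3 = 144.
The 4 extra days are Fri, Sat, Sun, Mon — 2 of them qualify.
Total: 144 + 2 = 146.

146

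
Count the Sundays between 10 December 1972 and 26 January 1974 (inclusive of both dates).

59 Sundays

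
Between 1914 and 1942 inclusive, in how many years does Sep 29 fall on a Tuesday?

5

Day of week of September 29 in each year:
1914: Tue ✓, 1915: Wed, 1916: Fri, 1917: Sat, 1918: Sun, 1919: Mon, 1920: Wed, 1921: Thu, 1922: Fri, 1923: Sat, 1924: Mon, 1925: Tue ✓, 1926: Wed, 1927: Thu, 1928: Sat, 1929: Sun, 1930: Mon, 1931: Tue ✓, 1932: Thu, 1933: Fri, 1934: Sat, 1935: Sun, 1936: Tue ✓, 1937: Wed, 1938: Thu, 1939: Fri, 1940: Sun, 1941: Mon, 1942: Tue ✓
Tuesdays: 1914, 1925, 1931, 1936, 1942.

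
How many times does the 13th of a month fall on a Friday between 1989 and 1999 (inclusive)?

Friday-the-13ths by year:
1989: Jan, Oct
1990: Apr, Jul
1991: Sep, Dec
1992: Mar, Nov
1993: Aug
1994: May
1995: Jan, Oct
1996: Sep, Dec
1997: Jun
1998: Feb, Mar, Nov
1999: Aug

19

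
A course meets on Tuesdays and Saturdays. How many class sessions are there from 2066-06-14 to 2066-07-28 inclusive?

13

2066-06-14 is a Monday.
From 2066-06-14 to 2066-07-28 is 45 days inclusive.
45 = 7 × 6 + 3, so there are 6 full weeks plus 3 extra days.
Each full week contributes 2 days from the set (Tue, Sat): 6 × 2 = 12.
The 3 extra days are Mon, Tue, Wed — 1 of them qualifies.
Total: 12 + 1 = 13.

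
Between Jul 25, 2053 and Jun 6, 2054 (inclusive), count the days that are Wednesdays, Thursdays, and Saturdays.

136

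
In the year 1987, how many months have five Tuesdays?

A month has five Tuesdays exactly when Tuesday falls within its first (length − 28) days.
Jan: 31 days, starts Thu → 5 of Thu, Fri, Sat
Feb: 28 days, starts Sun → 5 of (none)
Mar: 31 days, starts Sun → 5 of Sun, Mon, Tue ✓
Apr: 30 days, starts Wed → 5 of Wed, Thu
May: 31 days, starts Fri → 5 of Fri, Sat, Sun
Jun: 30 days, starts Mon → 5 of Mon, Tue ✓
Jul: 31 days, starts Wed → 5 of Wed, Thu, Fri
Aug: 31 days, starts Sat → 5 of Sat, Sun, Mon
Sep: 30 days, starts Tue → 5 of Tue, Wed ✓
Oct: 31 days, starts Thu → 5 of Thu, Fri, Sat
Nov: 30 days, starts Sun → 5 of Sun, Mon
Dec: 31 days, starts Tue → 5 of Tue, Wed, Thu ✓
Months with five Tuesdays: Mar, Jun, Sep, Dec.

4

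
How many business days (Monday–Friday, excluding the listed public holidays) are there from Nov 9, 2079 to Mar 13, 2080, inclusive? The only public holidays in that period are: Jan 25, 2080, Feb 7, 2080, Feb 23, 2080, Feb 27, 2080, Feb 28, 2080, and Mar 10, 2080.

Nov 9, 2079 is a Thursday.
The range spans 126 days (inclusive of both endpoints).
126 = 7 × 18, so the span is exactly 18 full weeks.
Each full week contributes 5 weekdays (Mon–Fri): 18 × 5 = 90.
Total: 90.
Holidays: Jan 25, 2080 (Thu); Feb 7, 2080 (Wed); Feb 23, 2080 (Fri); Feb 27, 2080 (Tue); Feb 28, 2080 (Wed); Mar 10, 2080 (Sun).
5 of the 6 holidays fall on weekdays; the rest are weekends and were already excluded.
Business days: 90 − 5 = 85.

85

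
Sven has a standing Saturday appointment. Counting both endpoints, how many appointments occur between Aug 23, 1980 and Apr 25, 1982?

Aug 23, 1980 is a Saturday.
The range spans 611 days (inclusive of both endpoints).
611 = 7 × 87 + 2, so there are 87 full weeks plus 2 extra days.
Each full week contributes one Saturday: 87 so far.
The 2 extra days are Saturday, Sunday — 1 of them qualifies.
Total: 87 + 1 = 88.

88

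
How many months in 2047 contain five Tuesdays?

A month has five Tuesdays exactly when Tuesday falls within its first (length − 28) days.
Jan: 31 days, starts Tue → 5 of Tue, Wed, Thu ✓
Feb: 28 days, starts Fri → 5 of (none)
Mar: 31 days, starts Fri → 5 of Fri, Sat, Sun
Apr: 30 days, starts Mon → 5 of Mon, Tue ✓
May: 31 days, starts Wed → 5 of Wed, Thu, Fri
Jun: 30 days, starts Sat → 5 of Sat, Sun
Jul: 31 days, starts Mon → 5 of Mon, Tue, Wed ✓
Aug: 31 days, starts Thu → 5 of Thu, Fri, Sat
Sep: 30 days, starts Sun → 5 of Sun, Mon
Oct: 31 days, starts Tue → 5 of Tue, Wed, Thu ✓
Nov: 30 days, starts Fri → 5 of Fri, Sat
Dec: 31 days, starts Sun → 5 of Sun, Mon, Tue ✓
Months with five Tuesdays: Jan, Apr, Jul, Oct, Dec.

5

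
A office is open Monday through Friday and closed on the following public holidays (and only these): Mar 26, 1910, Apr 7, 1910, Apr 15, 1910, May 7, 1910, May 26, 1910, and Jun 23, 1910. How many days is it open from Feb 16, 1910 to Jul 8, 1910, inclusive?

Feb 16, 1910 is a Wednesday.
That's 143 days from start to end, counting both.
143 = 7 × 20 + 3, so there are 20 full weeks plus 3 extra days.
Each full week contributes 5 weekdays (Mon–Fri): 20 × 5 = 100.
The 3 extra days are Wed, Thu, Fri — 3 of them qualify.
Total: 100 + 3 = 103.
Holidays: Mar 26, 1910 (Sat); Apr 7, 1910 (Thu); Apr 15, 1910 (Fri); May 7, 1910 (Sat); May 26, 1910 (Thu); Jun 23, 1910 (Thu).
4 of the 6 holidays fall on weekdays; the rest are weekends and were already excluded.
Business days: 103 − 4 = 99.

99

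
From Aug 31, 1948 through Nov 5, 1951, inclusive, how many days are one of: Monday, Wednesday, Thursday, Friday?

664

Aug 31, 1948 is a Tuesday.
From Aug 31, 1948 to Nov 5, 1951 is 1162 days inclusive.
1162 = 7 × 166, so the span is exactly 166 full weeks.
Each full week contributes 4 days from the set (Mon, Wed, Thu, Fri): 166 × 4 = 664.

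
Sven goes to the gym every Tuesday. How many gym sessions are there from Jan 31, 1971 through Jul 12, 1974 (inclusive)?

180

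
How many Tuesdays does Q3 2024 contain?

13

July 1, 2024 is a Monday.
That's 92 days from start to end, counting both.
92 = 7 × 13 + 1, so there are 13 full weeks plus 1 extra day.
Each full week contributes one Tuesday: 13 so far.
The 1 extra day is Monday — none qualify.
Total: 13 + 0 = 13.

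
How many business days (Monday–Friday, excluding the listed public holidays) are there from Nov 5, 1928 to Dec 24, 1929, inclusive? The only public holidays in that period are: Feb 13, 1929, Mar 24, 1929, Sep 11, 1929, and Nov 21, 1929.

Nov 5, 1928 is a Monday.
The range spans 415 days (inclusive of both endpoints).
415 = 7 × 59 + 2, so there are 59 full weeks plus 2 extra days.
Each full week contributes 5 weekdays (Mon–Fri): 59 × 5 = 295.
The 2 extra days are Mon, Tue — 2 of them qualify.
Total: 295 + 2 = 297.
Holidays: Feb 13, 1929 (Wed); Mar 24, 1929 (Sun); Sep 11, 1929 (Wed); Nov 21, 1929 (Thu).
3 of the 4 holidays fall on weekdays; the rest are weekends and were already excluded.
Business days: 297 − 3 = 294.

294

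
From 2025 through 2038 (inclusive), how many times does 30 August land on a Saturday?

Day of week of August 30 in each year:
2025: Sat ✓, 2026: Sun, 2027: Mon, 2028: Wed, 2029: Thu, 2030: Fri, 2031: Sat ✓, 2032: Mon, 2033: Tue, 2034: Wed, 2035: Thu, 2036: Sat ✓, 2037: Sun, 2038: Mon
Saturdays: 2025, 2031, 2036.

3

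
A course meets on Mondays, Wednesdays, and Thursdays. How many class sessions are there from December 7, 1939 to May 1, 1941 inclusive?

220

December 7, 1939 is a Thursday.
That's 512 days from start to end, counting both.
512 = 7 × 73 + 1, so there are 73 full weeks plus 1 extra day.
Each full week contributes 3 days from the set (Mon, Wed, Thu): 73 × 3 = 219.
The 1 extra day is Thu — 1 of them qualifies.
Total: 219 + 1 = 220.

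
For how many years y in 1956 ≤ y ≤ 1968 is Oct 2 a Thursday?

1

Day of week of October 2 in each year:
1956: Tue, 1957: Wed, 1958: Thu ✓, 1959: Fri, 1960: Sun, 1961: Mon, 1962: Tue, 1963: Wed, 1964: Fri, 1965: Sat, 1966: Sun, 1967: Mon, 1968: Wed
Thursdays: 1958.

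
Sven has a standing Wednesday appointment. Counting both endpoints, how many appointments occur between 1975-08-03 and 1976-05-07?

40 Wednesdays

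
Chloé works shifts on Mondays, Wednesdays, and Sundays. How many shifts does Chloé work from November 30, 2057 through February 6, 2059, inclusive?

186

November 30, 2057 is a Friday.
That's 434 days from start to end, counting both.
434 = 7 × 62, so the span is exactly 62 full weeks.
Each full week contributes 3 days from the set (Mon, Wed, Sun): 62 × 3 = 186.
Total: 186.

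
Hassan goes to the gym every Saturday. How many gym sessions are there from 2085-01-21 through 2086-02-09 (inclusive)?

2085-01-21 is a Sunday.
From 2085-01-21 to 2086-02-09 is 385 days inclusive.
385 = 7 × 55, so the span is exactly 55 full weeks.
Each full week contributes one Saturday: 55 so far.
Total: 55.

55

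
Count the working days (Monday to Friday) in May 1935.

May 1, 1935 is a Wednesday.
From May 1, 1935 to May 31, 1935 is 31 days inclusive.
31 = 7 × 4 + 3, so there are 4 full weeks plus 3 extra days.
Each full week contributes 5 weekdays (Mon–Fri): 4 × 5 = 20.
The 3 extra days are Wednesday, Thursday, Friday — 3 of them qualify.
Total: 20 + 3 = 23.

23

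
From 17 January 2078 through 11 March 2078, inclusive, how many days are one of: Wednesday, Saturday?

15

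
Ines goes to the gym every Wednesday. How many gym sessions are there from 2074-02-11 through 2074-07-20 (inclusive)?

2074-02-11 is a Sunday.
The range spans 160 days (inclusive of both endpoints).
160 = 7 × 22 + 6, so there are 22 full weeks plus 6 extra days.
Each full week contributes one Wednesday: 22 so far.
The 6 extra days are Sun, Mon, Tue, Wed, Thu, Fri — 1 of them qualifies.
Total: 22 + 1 = 23.

23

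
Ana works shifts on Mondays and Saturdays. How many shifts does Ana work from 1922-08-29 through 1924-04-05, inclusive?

167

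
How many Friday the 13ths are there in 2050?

The 13th falls on a Friday when the month's 13th has weekday Fri.
Jan 13 is Thu; Feb 13 is Sun; Mar 13 is Sun; Apr 13 is Wed; May 13 is Fri ✓; Jun 13 is Mon; Jul 13 is Wed; Aug 13 is Sat; Sep 13 is Tue; Oct 13 is Thu; Nov 13 is Sun; Dec 13 is Tue.
Friday the 13ths: May.

1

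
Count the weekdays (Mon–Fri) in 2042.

261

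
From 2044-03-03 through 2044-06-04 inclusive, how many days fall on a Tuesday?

13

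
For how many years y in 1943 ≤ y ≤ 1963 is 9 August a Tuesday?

3

Day of week of August 9 in each year:
1943: Mon, 1944: Wed, 1945: Thu, 1946: Fri, 1947: Sat, 1948: Mon, 1949: Tue ✓, 1950: Wed, 1951: Thu, 1952: Sat, 1953: Sun, 1954: Mon, 1955: Tue ✓, 1956: Thu, 1957: Fri, 1958: Sat, 1959: Sun, 1960: Tue ✓, 1961: Wed, 1962: Thu, 1963: Fri
Tuesdays: 1949, 1955, 1960.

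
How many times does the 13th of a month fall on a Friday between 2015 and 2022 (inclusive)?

14

Friday-the-13ths by year:
2015: Feb, Mar, Nov
2016: May
2017: Jan, Oct
2018: Apr, Jul
2019: Sep, Dec
2020: Mar, Nov
2021: Aug
2022: May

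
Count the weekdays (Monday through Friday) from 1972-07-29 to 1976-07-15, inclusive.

1034

1972-07-29 is a Saturday.
That's 1448 days from start to end, counting both.
1448 = 7 × 206 + 6, so there are 206 full weeks plus 6 extra days.
Each full week contributes 5 weekdays (Mon–Fri): 206 × 5 = 1030.
The 6 extra days are Saturday, Sunday, Monday, Tuesday, Wednesday, Thursday — 4 of them qualify.
Total: 1030 + 4 = 1034.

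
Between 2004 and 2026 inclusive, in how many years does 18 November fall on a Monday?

Day of week of November 18 in each year:
2004: Thu, 2005: Fri, 2006: Sat, 2007: Sun, 2008: Tue, 2009: Wed, 2010: Thu, 2011: Fri, 2012: Sun, 2013: Mon ✓, 2014: Tue, 2015: Wed, 2016: Fri, 2017: Sat, 2018: Sun, 2019: Mon ✓, 2020: Wed, 2021: Thu, 2022: Fri, 2023: Sat, 2024: Mon ✓, 2025: Tue, 2026: Wed
Mondays: 2013, 2019, 2024.

3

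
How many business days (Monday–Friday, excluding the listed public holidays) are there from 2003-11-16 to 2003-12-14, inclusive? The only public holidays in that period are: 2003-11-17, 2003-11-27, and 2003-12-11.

17

2003-11-16 is a Sunday.
From 2003-11-16 to 2003-12-14 is 29 days inclusive.
29 = 7 × 4 + 1, so there are 4 full weeks plus 1 extra day.
Each full week contributes 5 weekdays (Mon–Fri): 4 × 5 = 20.
The 1 extra day is Sun — none qualify.
Total: 20 + 0 = 20.
Holidays: 2003-11-17 (Mon); 2003-11-27 (Thu); 2003-12-11 (Thu).
All 3 holidays fall on weekdays, so subtract 3.
Business days: 20 − 3 = 17.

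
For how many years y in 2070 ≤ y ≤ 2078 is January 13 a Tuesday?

1

Day of week of January 13 in each year:
2070: Mon, 2071: Tue ✓, 2072: Wed, 2073: Fri, 2074: Sat, 2075: Sun, 2076: Mon, 2077: Wed, 2078: Thu
Tuesdays: 2071.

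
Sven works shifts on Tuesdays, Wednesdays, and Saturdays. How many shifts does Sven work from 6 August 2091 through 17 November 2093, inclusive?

6 August 2091 is a Monday.
That's 835 days from start to end, counting both.
835 = 7 × 119 + 2, so there are 119 full weeks plus 2 extra days.
Each full week contributes 3 days from the set (Tue, Wed, Sat): 119 × 3 = 357.
The 2 extra days are Monday, Tuesday — 1 of them qualifies.
Total: 357 + 1 = 358.

358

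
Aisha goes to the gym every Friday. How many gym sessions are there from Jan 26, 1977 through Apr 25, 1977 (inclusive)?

13 Fridays

Jan 26, 1977 is a Wednesday.
From Jan 26, 1977 to Apr 25, 1977 is 90 days inclusive.
90 = 7 × 12 + 6, so there are 12 full weeks plus 6 extra days.
Each full week contributes one Friday: 12 so far.
The 6 extra days are Wednesday, Thursday, Friday, Saturday, Sunday, Monday — 1 of them qualifies.
Total: 12 + 1 = 13.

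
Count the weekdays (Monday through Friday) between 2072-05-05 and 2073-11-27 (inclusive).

408 weekdays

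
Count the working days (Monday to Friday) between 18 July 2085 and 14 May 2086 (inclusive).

215 weekdays

18 July 2085 is a Wednesday.
From 18 July 2085 to 14 May 2086 is 301 days inclusive.
301 = 7 × 43, so the span is exactly 43 full weeks.
Each full week contributes 5 weekdays (Mon–Fri): 43 × 5 = 215.
Total: 215.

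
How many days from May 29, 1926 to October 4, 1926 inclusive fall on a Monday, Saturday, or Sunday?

57

May 29, 1926 is a Saturday.
That's 129 days from start to end, counting both.
129 = 7 × 18 + 3, so there are 18 full weeks plus 3 extra days.
Each full week contributes 3 days from the set (Mon, Sat, Sun): 18 × 3 = 54.
The 3 extra days are Saturday, Sunday, Monday — 3 of them qualify.
Total: 54 + 3 = 57.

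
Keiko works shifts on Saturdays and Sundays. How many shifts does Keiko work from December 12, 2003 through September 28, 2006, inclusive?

292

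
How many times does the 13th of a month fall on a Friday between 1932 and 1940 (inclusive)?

15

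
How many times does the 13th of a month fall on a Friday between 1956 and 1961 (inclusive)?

Friday-the-13ths by year:
1956: Jan, Apr, Jul
1957: Sep, Dec
1958: Jun
1959: Feb, Mar, Nov
1960: May
1961: Jan, Oct

12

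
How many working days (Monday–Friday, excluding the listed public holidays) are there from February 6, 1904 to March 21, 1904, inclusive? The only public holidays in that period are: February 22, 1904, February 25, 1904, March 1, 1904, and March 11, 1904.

February 6, 1904 is a Saturday.
The range spans 45 days (inclusive of both endpoints).
45 = 7 × 6 + 3, so there are 6 full weeks plus 3 extra days.
Each full week contributes 5 weekdays (Mon–Fri): 6 × 5 = 30.
The 3 extra days are Sat, Sun, Mon — 1 of them qualifies.
Total: 30 + 1 = 31.
Holidays: February 22, 1904 (Mon); February 25, 1904 (Thu); March 1, 1904 (Tue); March 11, 1904 (Fri).
All 4 holidays fall on weekdays, so subtract 4.
Business days: 31 − 4 = 27.

27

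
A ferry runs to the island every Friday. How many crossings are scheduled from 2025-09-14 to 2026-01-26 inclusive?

2025-09-14 is a Sunday.
From 2025-09-14 to 2026-01-26 is 135 days inclusive.
135 = 7 × 19 + 2, so there are 19 full weeks plus 2 extra days.
Each full week contributes one Friday: 19 so far.
The 2 extra days are Sun, Mon — none qualify.
Total: 19 + 0 = 19.

19 Fridays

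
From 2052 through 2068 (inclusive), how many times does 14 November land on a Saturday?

Day of week of November 14 in each year:
2052: Thu, 2053: Fri, 2054: Sat ✓, 2055: Sun, 2056: Tue, 2057: Wed, 2058: Thu, 2059: Fri, 2060: Sun, 2061: Mon, 2062: Tue, 2063: Wed, 2064: Fri, 2065: Sat ✓, 2066: Sun, 2067: Mon, 2068: Wed
Saturdays: 2054, 2065.

2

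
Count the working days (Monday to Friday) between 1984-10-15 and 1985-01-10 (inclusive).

64

1984-10-15 is a Monday.
From 1984-10-15 to 1985-01-10 is 88 days inclusive.
88 = 7 × 12 + 4, so there are 12 full weeks plus 4 extra days.
Each full week contributes 5 weekdays (Mon–Fri): 12 × 5 = 60.
The 4 extra days are Monday, Tuesday, Wednesday, Thursday — 4 of them qualify.
Total: 60 + 4 = 64.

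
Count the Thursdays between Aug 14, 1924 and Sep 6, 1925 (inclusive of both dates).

56 Thursdays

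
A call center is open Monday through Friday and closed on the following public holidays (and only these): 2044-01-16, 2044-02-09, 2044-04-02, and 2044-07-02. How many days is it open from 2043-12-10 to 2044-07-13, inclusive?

2043-12-10 is a Thursday.
The range spans 217 days (inclusive of both endpoints).
217 = 7 × 31, so the span is exactly 31 full weeks.
Each full week contributes 5 weekdays (Mon–Fri): 31 × 5 = 155.
Total: 155.
Holidays: 2044-01-16 (Sat); 2044-02-09 (Tue); 2044-04-02 (Sat); 2044-07-02 (Sat).
1 of the 4 holidays fall on weekdays; the rest are weekends and were already excluded.
Business days: 155 − 1 = 154.

154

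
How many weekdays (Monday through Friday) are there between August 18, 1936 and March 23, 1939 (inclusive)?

678 weekdays

August 18, 1936 is a Tuesday.
From August 18, 1936 to March 23, 1939 is 948 days inclusive.
948 = 7 × 135 + 3, so there are 135 full weeks plus 3 extra days.
Each full week contributes 5 weekdays (Mon–Fri): 135 × 5 = 675.
The 3 extra days are Tuesday, Wednesday, Thursday — 3 of them qualify.
Total: 675 + 3 = 678.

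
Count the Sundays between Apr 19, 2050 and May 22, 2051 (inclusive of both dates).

57

Apr 19, 2050 is a Tuesday.
The range spans 399 days (inclusive of both endpoints).
399 = 7 × 57, so the span is exactly 57 full weeks.
Each full week contributes one Sunday: 57 so far.
Total: 57.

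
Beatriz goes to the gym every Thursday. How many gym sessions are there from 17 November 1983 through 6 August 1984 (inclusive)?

17 November 1983 is a Thursday.
The range spans 264 days (inclusive of both endpoints).
264 = 7 × 37 + 5, so there are 37 full weeks plus 5 extra days.
Each full week contributes one Thursday: 37 so far.
The 5 extra days are Thursday, Friday, Saturday, Sunday, Monday — 1 of them qualifies.
Total: 37 + 1 = 38.

38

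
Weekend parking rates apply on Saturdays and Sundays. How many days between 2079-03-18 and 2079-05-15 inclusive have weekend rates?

2079-03-18 is a Saturday.
The range spans 59 days (inclusive of both endpoints).
59 = 7 × 8 + 3, so there are 8 full weeks plus 3 extra days.
Each full week contributes 2 weekend days (Sat, Sun): 8 × 2 = 16.
The 3 extra days are Sat, Sun, Mon — 2 of them qualify.
Total: 16 + 2 = 18.

18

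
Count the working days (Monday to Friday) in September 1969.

1 September 1969 is a Monday.
That's 30 days from start to end, counting both.
30 = 7 × 4 + 2, so there are 4 full weeks plus 2 extra days.
Each full week contributes 5 weekdays (Mon–Fri): 4 × 5 = 20.
The 2 extra days are Mon, Tue — 2 of them qualify.
Total: 20 + 2 = 22.

22 weekdays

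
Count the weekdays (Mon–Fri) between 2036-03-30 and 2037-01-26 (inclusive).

2036-03-30 is a Sunday.
From 2036-03-30 to 2037-01-26 is 303 days inclusive.
303 = 7 × 43 + 2, so there are 43 full weeks plus 2 extra days.
Each full week contributes 5 weekdays (Mon–Fri): 43 × 5 = 215.
The 2 extra days are Sunday, Monday — 1 of them qualifies.
Total: 215 + 1 = 216.

216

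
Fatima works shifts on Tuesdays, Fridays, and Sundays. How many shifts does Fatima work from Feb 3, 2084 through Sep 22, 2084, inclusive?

100

Feb 3, 2084 is a Thursday.
From Feb 3, 2084 to Sep 22, 2084 is 233 days inclusive.
233 = 7 × 33 + 2, so there are 33 full weeks plus 2 extra days.
Each full week contributes 3 days from the set (Tue, Fri, Sun): 33 × 3 = 99.
The 2 extra days are Thursday, Friday — 1 of them qualifies.
Total: 99 + 1 = 100.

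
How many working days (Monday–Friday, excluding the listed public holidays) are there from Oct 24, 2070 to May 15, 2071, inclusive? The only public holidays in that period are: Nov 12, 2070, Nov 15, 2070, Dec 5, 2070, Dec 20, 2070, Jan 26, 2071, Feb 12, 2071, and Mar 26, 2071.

141 working days

Oct 24, 2070 is a Friday.
That's 204 days from start to end, counting both.
204 = 7 × 29 + 1, so there are 29 full weeks plus 1 extra day.
Each full week contributes 5 weekdays (Mon–Fri): 29 × 5 = 145.
The 1 extra day is Fri — 1 of them qualifies.
Total: 145 + 1 = 146.
Holidays: Nov 12, 2070 (Wed); Nov 15, 2070 (Sat); Dec 5, 2070 (Fri); Dec 20, 2070 (Sat); Jan 26, 2071 (Mon); Feb 12, 2071 (Thu); Mar 26, 2071 (Thu).
5 of the 7 holidays fall on weekdays; the rest are weekends and were already excluded.
Business days: 146 − 5 = 141.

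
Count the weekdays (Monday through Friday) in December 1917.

Dec 1, 1917 is a Saturday.
That's 31 days from start to end, counting both.
31 = 7 × 4 + 3, so there are 4 full weeks plus 3 extra days.
Each full week contributes 5 weekdays (Mon–Fri): 4 × 5 = 20.
The 3 extra days are Saturday, Sunday, Monday — 1 of them qualifies.
Total: 20 + 1 = 21.

21 weekdays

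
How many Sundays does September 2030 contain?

5

1 September 2030 is a Sunday.
That's 30 days from start to end, counting both.
30 = 7 × 4 + 2, so there are 4 full weeks plus 2 extra days.
Each full week contributes one Sunday: 4 so far.
The 2 extra days are Sun, Mon — 1 of them qualifies.
Total: 4 + 1 = 5.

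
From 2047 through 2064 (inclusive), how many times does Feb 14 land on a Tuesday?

2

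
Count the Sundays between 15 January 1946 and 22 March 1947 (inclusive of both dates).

15 January 1946 is a Tuesday.
That's 432 days from start to end, counting both.
432 = 7 × 61 + 5, so there are 61 full weeks plus 5 extra days.
Each full week contributes one Sunday: 61 so far.
The 5 extra days are Tue, Wed, Thu, Fri, Sat — none qualify.
Total: 61 + 0 = 61.

61 Sundays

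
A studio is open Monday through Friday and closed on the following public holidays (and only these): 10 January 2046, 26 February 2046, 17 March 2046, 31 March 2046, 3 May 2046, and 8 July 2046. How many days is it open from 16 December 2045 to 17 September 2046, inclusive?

16 December 2045 is a Saturday.
The range spans 276 days (inclusive of both endpoints).
276 = 7 × 39 + 3, so there are 39 full weeks plus 3 extra days.
Each full week contributes 5 weekdays (Mon–Fri): 39 × 5 = 195.
The 3 extra days are Saturday, Sunday, Monday — 1 of them qualifies.
Total: 195 + 1 = 196.
Holidays: 10 January 2046 (Wed); 26 February 2046 (Mon); 17 March 2046 (Sat); 31 March 2046 (Sat); 3 May 2046 (Thu); 8 July 2046 (Sun).
3 of the 6 holidays fall on weekdays; the rest are weekends and were already excluded.
Business days: 196 − 3 = 193.

193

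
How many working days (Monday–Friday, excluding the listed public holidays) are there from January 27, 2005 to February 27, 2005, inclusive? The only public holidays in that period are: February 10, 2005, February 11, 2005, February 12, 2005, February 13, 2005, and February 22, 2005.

January 27, 2005 is a Thursday.
The range spans 32 days (inclusive of both endpoints).
32 = 7 × 4 + 4, so there are 4 full weeks plus 4 extra days.
Each full week contributes 5 weekdays (Mon–Fri): 4 × 5 = 20.
The 4 extra days are Thu, Fri, Sat, Sun — 2 of them qualify.
Total: 20 + 2 = 22.
Holidays: February 10, 2005 (Thu); February 11, 2005 (Fri); February 12, 2005 (Sat); February 13, 2005 (Sun); February 22, 2005 (Tue).
3 of the 5 holidays fall on weekdays; the rest are weekends and were already excluded.
Business days: 22 − 3 = 19.

19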